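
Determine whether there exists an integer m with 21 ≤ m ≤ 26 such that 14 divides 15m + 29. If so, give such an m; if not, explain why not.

No, no such integer m in that range exists.

For m = 21, 22, …, 26 the values of 15m + 29 modulo 14 are 8, 9, 10, 11, 12, 13 respectively.
Since 0 is absent from this list, 14 ∤ 15m + 29 for every m with 21 ≤ m ≤ 26.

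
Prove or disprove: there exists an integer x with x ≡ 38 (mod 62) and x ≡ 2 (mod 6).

gcd(62, 6) = 2. A simultaneous solution exists iff 38 ≡ 2 (mod 2); here 38 mod 2 = 0 = 2 mod 2, so it does.
The smallest candidate x = 38 works directly: 38 ≡ 2 (mod 6).
Verify: 38 = 0·62 + 38 and 38 = 6·6 + 2. ✓

x = 38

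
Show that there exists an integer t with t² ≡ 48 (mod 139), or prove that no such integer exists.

No, no such integer exists.

139 is prime, so by Euler's criterion 48 is a square mod 139 iff 48^((139−1)/2) = 48^69 ≡ 1 (mod 139).
Repeated squaring mod 139: 48^2 = 2304 ≡ 80; 48^4 ≡ 80² = 6400 ≡ 6; 48^8 ≡ 6² = 36 ≡ 36; 48^16 ≡ 36² = 1296 ≡ 45; 48^32 ≡ 45² = 2025 ≡ 79; 48^64 ≡ 79² = 6241 ≡ 125.
Since 69 = 64 + 4 + 1, 48^69 ≡ 125 · 6 · 48; multiplying out mod 139: 125·6 = 750 ≡ 55, then 55·48 = 2640 ≡ 138. Thus 48^69 ≡ 138 ≡ −1 (mod 139).
By Euler's criterion 48 is a quadratic non-residue mod 139: no t satisfies t² ≡ 48 (mod 139).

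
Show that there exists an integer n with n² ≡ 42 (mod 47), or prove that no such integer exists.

n = 29

Take n = 29. Then 29² = 841 = 17·47 + 42, so 29² ≡ 42 (mod 47).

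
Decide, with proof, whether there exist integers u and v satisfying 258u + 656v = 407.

No, no such integers exist.

Any value of 258u + 656v is a multiple of gcd(258, 656) = 2.
But 407 = 2·203 + 1, so 2 ∤ 407.
Therefore 258u + 656v = 407 has no solution in integers.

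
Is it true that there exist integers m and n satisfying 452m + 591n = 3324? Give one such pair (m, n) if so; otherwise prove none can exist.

m = 363, n = -272

Since gcd(452, 591) = 1, every integer is an integer combination of 452 and 591.
Euclidean algorithm: 591 = 1·452 + 139, 452 = 3·139 + 35, 139 = 3·35 + 34, 35 = 1·34 + 1, 34 = 34·1 + 0.
Back-substituting, 1 = 35 − 1·34 = 35 − (139 − 3·35) = −139 + 4·35 = −139 + 4·(452 − 3·139) = 4·452 − 13·139 = 4·452 − 13·(591 − 1·452) = −13·591 + 17·452; that is, 452·17 + 591·(-13) = 1.
Times 3324: 452·56508 + 591·(-43212) = 3324, so (56508, -43212) solves it.
The general solution is m = 56508 + 591k, n = -43212 − 452k; taking k = -95 gives the smaller pair m = 363, n = -272.
Indeed 452·363 + 591·(-272) = 164076 − 160752 = 3324.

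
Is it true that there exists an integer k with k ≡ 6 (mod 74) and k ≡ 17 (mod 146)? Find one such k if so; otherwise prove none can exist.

gcd(74, 146) = 2. If k ≡ 6 (mod 74) and k ≡ 17 (mod 146), then k ≡ 6 (mod 2) and k ≡ 17 (mod 2).
These are incompatible: 6 − 17 = -11 is not divisible by 2.
So no integer satisfies both congruences.

No such integer exists.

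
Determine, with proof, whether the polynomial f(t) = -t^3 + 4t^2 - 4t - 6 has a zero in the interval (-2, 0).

Yes, f has a root in the interval.

f(-2) = 26 and f(0) = -6, which have opposite signs.
Since f is a polynomial it is continuous on [-2, 0].
By the Intermediate Value Theorem, f takes the value 0 somewhere in the open interval.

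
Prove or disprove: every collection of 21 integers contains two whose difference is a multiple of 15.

Each integer lies in one of the 15 residue classes modulo 15.
With 21 integers and only 15 classes, the pigeonhole principle forces two of them, say a and b, into the same class.
Then a ≡ b (mod 15), i.e. 15 ∣ (a − b).

Yes, this is always true.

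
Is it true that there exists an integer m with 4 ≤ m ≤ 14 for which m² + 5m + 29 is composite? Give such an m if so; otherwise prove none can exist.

m = 14

At m = 14: 14² + 5·14 + 29 = 295 = 5·59, which is composite.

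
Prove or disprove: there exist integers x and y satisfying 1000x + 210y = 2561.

No, no such integers exist.

Both 1000 and 210 are divisible by gcd(1000, 210) = 10, hence so is any combination 1000x + 210y.
However 2561 leaves remainder 1 on division by 10.
Therefore 1000x + 210y = 2561 has no solution in integers.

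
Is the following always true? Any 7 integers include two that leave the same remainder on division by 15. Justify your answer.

Try 7 consecutive integers, 35, 36, …, 41. Their remainders mod 15 are 5, 6, 7, 8, 9, 10, 11 — pairwise different, as any 7 ≤ 15 consecutive integers have distinct residues.
Hence this collection has no pair with equal remainders mod 15, disproving the claim.

No, the set {35, 36, 37, 38, 39, 40, 41} is a counterexample.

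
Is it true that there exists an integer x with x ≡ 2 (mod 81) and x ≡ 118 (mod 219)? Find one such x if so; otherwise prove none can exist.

Both moduli are multiples of 3 = gcd(81, 219), so any solution would satisfy x ≡ 2 and x ≡ 118 modulo 3 simultaneously.
However 2 ≡ 2 and 118 ≡ 1 (mod 3), and 2 ≠ 1.
Hence the system has no solution.

No, no such integer exists.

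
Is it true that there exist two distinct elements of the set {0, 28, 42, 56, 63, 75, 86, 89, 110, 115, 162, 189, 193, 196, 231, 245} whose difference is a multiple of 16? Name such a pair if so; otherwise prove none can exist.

There is no such pair.

Residues mod 16: 0↦0, 28↦12, 42↦10, 56↦8, 63↦15, 75↦11, 86↦6, 89↦9, 110↦14, 115↦3, 162↦2, 189↦13, 193↦1, 196↦4, 231↦7, 245↦5.
All 16 residues are distinct, so no two elements differ by a multiple of 16.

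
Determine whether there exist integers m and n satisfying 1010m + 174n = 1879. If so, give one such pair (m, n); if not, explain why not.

Both 1010 and 174 are divisible by gcd(1010, 174) = 2, hence so is any combination 1010m + 174n.
But 1879 is not a multiple of 2 (it leaves remainder 1).
So the equation is unsolvable over ℤ.

No such integers exist.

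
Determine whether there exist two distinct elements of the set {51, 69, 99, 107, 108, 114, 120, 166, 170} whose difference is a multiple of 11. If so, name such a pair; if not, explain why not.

No such pair exists.

Residues mod 11: 51↦7, 69↦3, 99↦0, 107↦8, 108↦9, 114↦4, 120↦10, 166↦1, 170↦5.
All 9 residues are distinct, so no two elements differ by a multiple of 11.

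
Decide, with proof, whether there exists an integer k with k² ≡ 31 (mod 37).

37 is prime, so by Euler's criterion 31 is a square mod 37 iff 31^((37−1)/2) = 31^18 ≡ 1 (mod 37).
Squaring successively (mod 37): 31^2 = 961 ≡ 36; 31^4 ≡ 36² = 1296 ≡ 1; 31^8 ≡ 1² = 1 ≡ 1; 31^16 ≡ 1² = 1 ≡ 1.
Since 18 = 16 + 2, 31^18 ≡ 1 · 36; multiplying out mod 37: 1·36 = 36 ≡ 36. Thus 31^18 ≡ 36 ≡ −1 (mod 37).
By Euler's criterion 31 is a quadratic non-residue mod 37: no k satisfies k² ≡ 31 (mod 37).

No such integer exists.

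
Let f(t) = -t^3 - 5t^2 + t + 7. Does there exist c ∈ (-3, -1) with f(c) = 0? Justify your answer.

f(-3) = -14 and f(-1) = 2, which have opposite signs.
As a polynomial, f is continuous on every closed interval.
By the Intermediate Value Theorem f must vanish at some point of (-3, -1).

Yes, f has a root in the interval.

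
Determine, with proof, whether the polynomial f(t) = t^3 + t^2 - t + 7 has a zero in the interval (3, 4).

f has no root in that interval.

f(3) = 40 and f(4) = 83, both positive, so a sign-change argument is unavailable; we show f keeps this sign on the whole interval.
Substitute t = 3 + u, where 0 < u < 1 on the interval. Expanding, f(3 + u) = u^3 + 10u^2 + 32u + 40.
The nonzero coefficients here are all positive, so for u > 0 every term is positive (or zero), and the constant term 40 is strictly positive.
So f is strictly positive on (3, 4); no root exists in the interval.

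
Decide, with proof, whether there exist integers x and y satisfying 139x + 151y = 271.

Since gcd(139, 151) = 1, every integer is an integer combination of 139 and 151.
Dividing repeatedly: 151 = 1·139 + 12, 139 = 11·12 + 7, 12 = 1·7 + 5, 7 = 1·5 + 2, 5 = 2·2 + 1, 2 = 2·1 + 0.
Working back up the chain: 1 = 5 − 2·2 = 5 − 2·(7 − 1·5) = −2·7 + 3·5 = −2·7 + 3·(12 − 1·7) = 3·12 − 5·7 = 3·12 − 5·(139 − 11·12) = −5·139 + 58·12 = −5·139 + 58·(151 − 1·139) = 58·151 − 63·139. So 139·(-63) + 151·58 = 1.
Multiplying through by 271: x = (-63)·271 = -17073, y = 58·271 = 15718 is a solution.
Shifting by a multiple of (151, −139) keeps it a solution: x = -17073 + 114·151 = 141, y = 15718 − 114·139 = -128.
Check: 139·141 + 151·(-128) = 19599 − 19328 = 271. ✓

x = 141, y = -128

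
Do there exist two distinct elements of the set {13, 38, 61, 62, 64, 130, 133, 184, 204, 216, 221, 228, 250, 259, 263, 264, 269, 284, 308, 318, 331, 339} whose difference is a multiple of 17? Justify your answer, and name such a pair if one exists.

13 mod 17 = 13 and 64 mod 17 = 13, so 64 − 13 = 51 = 3·17.

The pair (13, 64) works.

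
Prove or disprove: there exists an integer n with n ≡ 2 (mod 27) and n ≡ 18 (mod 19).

The moduli 27 and 19 are coprime, so by the Chinese Remainder Theorem a unique solution modulo 513 exists.
Any solution of the first congruence is n = 2 + 27t; substituting into the second, 27t ≡ 18 − 2 ≡ 16 (mod 19).
27 ≡ 8 (mod 19), so this reads 8t ≡ 16 (mod 19). Invert 8 mod 19 by the Euclidean algorithm: 19 = 2·8 + 3, 8 = 2·3 + 2, 3 = 1·2 + 1, 2 = 2·1 + 0; back-substituting, 1 = 3 − 1·2 = 3 − (8 − 2·3) = −8 + 3·3 = −8 + 3·(19 − 2·8) = 3·19 − 7·8. Hence 8·(-7) ≡ 1, so 8⁻¹ ≡ -7 ≡ 12 (mod 19).
Therefore t ≡ 12·16 = 192 ≡ 2 (mod 19).
Taking t = 2 gives n = 2 + 27·2 = 56.
Check: 56 mod 27 = 2, 56 mod 19 = 18. ✓

n = 56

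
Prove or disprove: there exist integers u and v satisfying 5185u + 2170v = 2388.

No such integers exist.

gcd(5185, 2170) = 5, so every integer of the form 5185u + 2170v is a multiple of 5.
But 2388 = 5·477 + 3, so 5 ∤ 2388.
Hence no integers u, v satisfy the equation.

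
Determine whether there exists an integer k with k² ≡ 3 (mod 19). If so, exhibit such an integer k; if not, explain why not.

Since (19 − k)² ≡ k² (mod 19), it suffices to square k = 0, 1, …, 9: the residues are 0, 1, 4, 9, 16, 6, 17, 11, 7, 5.
The set of squares mod 19 is therefore {0, 1, 4, 5, 6, 7, 9, 11, 16, 17}, which does not contain 3.
Hence no integer k has k² ≡ 3 (mod 19).

No such integer exists.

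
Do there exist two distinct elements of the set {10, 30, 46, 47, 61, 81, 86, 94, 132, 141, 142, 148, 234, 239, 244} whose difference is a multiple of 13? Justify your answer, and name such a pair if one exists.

10 mod 13 = 10 and 244 mod 13 = 10, so 244 − 10 = 234 = 18·13.

10 and 244 are such a pair.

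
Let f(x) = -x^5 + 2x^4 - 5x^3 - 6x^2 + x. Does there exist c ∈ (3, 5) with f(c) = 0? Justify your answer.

No such root exists.

f(3) = -267 and f(5) = -2645, both negative, so a sign-change argument is unavailable; we show f keeps this sign on the whole interval.
Shift to the endpoint 3: with x = 3 + u (0 < u < 2), one computes f(3 + u) = -u^5 - 13u^4 - 71u^3 - 213u^2 - 359u - 267.
All 6 nonzero coefficients of this polynomial in u are negative; hence for u > 0 the value is a sum of negative terms (the constant -267 among them).
So f is strictly negative on (3, 5); no root exists in the interval.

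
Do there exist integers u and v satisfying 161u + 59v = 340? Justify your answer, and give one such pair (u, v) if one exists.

u = 23, v = -57

161 and 59 are coprime, so 161u + 59v ranges over all of ℤ.
Euclidean algorithm: 161 = 2·59 + 43, 59 = 1·43 + 16, 43 = 2·16 + 11, 16 = 1·11 + 5, 11 = 2·5 + 1, 5 = 5·1 + 0.
Working back up the chain: 1 = 11 − 2·5 = 11 − 2·(16 − 1·11) = −2·16 + 3·11 = −2·16 + 3·(43 − 2·16) = 3·43 − 8·16 = 3·43 − 8·(59 − 1·43) = −8·59 + 11·43 = −8·59 + 11·(161 − 2·59) = 11·161 − 30·59. So 161·11 + 59·(-30) = 1.
Times 340: 161·3740 + 59·(-10200) = 340, so (3740, -10200) solves it.
Shifting by a multiple of (59, −161) keeps it a solution: u = 3740 − 63·59 = 23, v = -10200 + 63·161 = -57.
Check: 161·23 + 59·(-57) = 3703 − 3363 = 340. ✓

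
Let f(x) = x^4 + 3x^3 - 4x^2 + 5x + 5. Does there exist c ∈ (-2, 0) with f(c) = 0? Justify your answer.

Such a root exists.

f(-2) = -29 and f(0) = 5, which have opposite signs.
As a polynomial, f is continuous on every closed interval.
By the Intermediate Value Theorem f must vanish at some point of (-2, 0).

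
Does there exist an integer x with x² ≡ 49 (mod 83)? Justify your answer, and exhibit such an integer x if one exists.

Take x = 7. Then 7² = 49, and since 0 ≤ 49 < 83 this is already reduced: 7² ≡ 49 (mod 83).

x = 7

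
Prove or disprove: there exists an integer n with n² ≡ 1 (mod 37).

n = 1

Take n = 1. Then 1² = 1, and since 0 ≤ 1 < 37 this is already reduced: 1² ≡ 1 (mod 37).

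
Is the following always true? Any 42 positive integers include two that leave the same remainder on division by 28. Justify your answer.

Yes.

There are exactly 28 possible remainders on division by 28.
With 42 integers and only 28 classes, the pigeonhole principle forces two of them, say a and b, into the same class.
So a and b have equal remainders mod 28, which is exactly what was to be shown.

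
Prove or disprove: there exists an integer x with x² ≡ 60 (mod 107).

No, no such integer exists.

107 is prime, so by Euler's criterion 60 is a square mod 107 iff 60^((107−1)/2) = 60^53 ≡ 1 (mod 107).
Repeated squaring mod 107: 60^2 = 3600 ≡ 69; 60^4 ≡ 69² = 4761 ≡ 53; 60^8 ≡ 53² = 2809 ≡ 27; 60^16 ≡ 27² = 729 ≡ 87; 60^32 ≡ 87² = 7569 ≡ 79.
Since 53 = 32 + 16 + 4 + 1, 60^53 ≡ 79 · 87 · 53 · 60; multiplying out mod 107: 79·87 = 6873 ≡ 25, then 25·53 = 1325 ≡ 41, then 41·60 = 2460 ≡ 106. Thus 60^53 ≡ 106 ≡ −1 (mod 107).
By Euler's criterion 60 is a quadratic non-residue mod 107: no x satisfies x² ≡ 60 (mod 107).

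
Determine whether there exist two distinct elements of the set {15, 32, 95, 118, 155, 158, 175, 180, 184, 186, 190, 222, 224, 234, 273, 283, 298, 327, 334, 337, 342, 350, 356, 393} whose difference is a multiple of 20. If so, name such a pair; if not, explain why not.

15 mod 20 = 15 and 95 mod 20 = 15, so 95 − 15 = 80 = 4·20.

The pair (15, 95) works.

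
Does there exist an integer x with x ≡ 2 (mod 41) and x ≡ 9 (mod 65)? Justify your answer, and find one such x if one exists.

x = 2544

Since 41 and 65 share no common factor, CRT says the pair of congruences has a solution (unique mod 2665).
Any solution of the first congruence is x = 2 + 41t; substituting into the second, 41t ≡ 9 − 2 ≡ 7 (mod 65).
Invert 41 mod 65 by the Euclidean algorithm: 65 = 1·41 + 24, 41 = 1·24 + 17, 24 = 1·17 + 7, 17 = 2·7 + 3, 7 = 2·3 + 1, 3 = 3·1 + 0; back-substituting, 1 = 7 − 2·3 = 7 − 2·(17 − 2·7) = −2·17 + 5·7 = −2·17 + 5·(24 − 1·17) = 5·24 − 7·17 = 5·24 − 7·(41 − 1·24) = −7·41 + 12·24 = −7·41 + 12·(65 − 1·41) = 12·65 − 19·41. Hence 41·(-19) ≡ 1, so 41⁻¹ ≡ -19 ≡ 46 (mod 65).
Therefore t ≡ 46·7 = 322 ≡ 62 (mod 65).
Taking t = 62 gives x = 2 + 41·62 = 2544.
Check: 2544 mod 41 = 2, 2544 mod 65 = 9. ✓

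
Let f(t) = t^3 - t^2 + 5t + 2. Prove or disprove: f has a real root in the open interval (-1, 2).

Yes, f has a root in the interval.

f(-1) = -5 and f(2) = 16, which have opposite signs.
Since f is a polynomial it is continuous on [-1, 2].
By the Intermediate Value Theorem f must vanish at some point of (-1, 2).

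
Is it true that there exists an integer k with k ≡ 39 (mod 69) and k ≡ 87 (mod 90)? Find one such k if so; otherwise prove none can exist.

k = 177

Here gcd(69, 90) = 3, and both 39 and 87 leave remainder 0 mod 3, so the system is consistent.
The integers ≡ 39 (mod 69) are 39, 108, 177, …; their remainders mod 90 are 39, 18, 87, so k = 177 is the first that is ≡ 87 (mod 90).
Verify: 177 = 2·69 + 39 and 177 = 1·90 + 87. ✓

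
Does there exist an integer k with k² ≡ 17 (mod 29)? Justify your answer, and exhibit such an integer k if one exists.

29 is prime, so by Euler's criterion 17 is a square mod 29 iff 17^((29−1)/2) = 17^14 ≡ 1 (mod 29).
Squaring successively (mod 29): 17^2 = 289 ≡ 28; 17^4 ≡ 28² = 784 ≡ 1; 17^8 ≡ 1² = 1 ≡ 1.
Since 14 = 8 + 4 + 2, 17^14 ≡ 1 · 1 · 28; multiplying out mod 29: 1·1 = 1 ≡ 1, then 1·28 = 28 ≡ 28. Thus 17^14 ≡ 28 ≡ −1 (mod 29).
By Euler's criterion 17 is a quadratic non-residue mod 29: no k satisfies k² ≡ 17 (mod 29).

There is no such integer.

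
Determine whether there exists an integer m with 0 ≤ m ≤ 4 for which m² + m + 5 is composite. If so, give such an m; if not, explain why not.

m = 4

At m = 4: 4² + 4 + 5 = 25 = 5·5, which is composite.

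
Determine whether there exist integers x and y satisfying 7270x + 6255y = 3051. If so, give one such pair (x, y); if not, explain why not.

Both 7270 and 6255 are divisible by gcd(7270, 6255) = 5, hence so is any combination 7270x + 6255y.
But 3051 = 5·610 + 1, so 5 ∤ 3051.
Hence no integers x, y satisfy the equation.

No, no such integers exist.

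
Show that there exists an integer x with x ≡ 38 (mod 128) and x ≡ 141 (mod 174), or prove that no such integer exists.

There is no such integer.

Reduce both congruences modulo 2, which divides 128 and 174: they say x ≡ 38 (mod 2) and x ≡ 141 (mod 2).
These are incompatible: 38 − 141 = -103 is not divisible by 2.
So no integer satisfies both congruences.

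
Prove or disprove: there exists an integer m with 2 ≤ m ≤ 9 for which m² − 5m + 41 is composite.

m = 9

At m = 9: 9² − 5·9 + 41 = 77 = 7·11, which is composite.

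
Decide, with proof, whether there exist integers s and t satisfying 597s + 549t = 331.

No such integers exist.

gcd(597, 549) = 3, so every integer of the form 597s + 549t is a multiple of 3.
But 331 is not a multiple of 3 (it leaves remainder 1).
Hence no integers s, t satisfy the equation.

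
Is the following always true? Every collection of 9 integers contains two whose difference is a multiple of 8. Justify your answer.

Yes, this is always true.

Partition the integers by their residue mod 8; there are 8 classes.
Placing 9 integers into 8 classes, some class receives at least two — say a and b.
Equal remainders mean a − b ≡ 0 (mod 8), so 8 divides their difference.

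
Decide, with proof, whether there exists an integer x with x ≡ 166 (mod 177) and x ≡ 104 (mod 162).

Both moduli are multiples of 3 = gcd(177, 162), so any solution would satisfy x ≡ 166 and x ≡ 104 modulo 3 simultaneously.
But 166 mod 3 = 1 while 104 mod 3 = 2, a contradiction.
So no integer satisfies both congruences.

No, no such integer exists.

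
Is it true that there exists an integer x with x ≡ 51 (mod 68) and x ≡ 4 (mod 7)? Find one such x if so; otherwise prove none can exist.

x = 459

The moduli 68 and 7 are coprime, so by the Chinese Remainder Theorem a unique solution modulo 476 exists.
Write x = 51 + 68t and require 51 + 68t ≡ 4 (mod 7), i.e. 68t ≡ 2 (mod 7).
68 ≡ 5 (mod 7), so this reads 5t ≡ 2 (mod 7). Since 5·3 = 15 = 2·7 + 1, the inverse of 5 mod 7 is 3.
Multiplying by 3: t ≡ 3·2 = 6 (mod 7).
With t = 6: x = 51 + 68·6 = 459.
Check: 459 mod 68 = 51, 459 mod 7 = 4. ✓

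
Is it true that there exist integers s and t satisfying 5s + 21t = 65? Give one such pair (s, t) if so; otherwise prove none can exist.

s = 13, t = 0

5 and 21 are coprime, so 5s + 21t ranges over all of ℤ.
Dividing repeatedly: 21 = 4·5 + 1, 5 = 5·1 + 0.
Back-substituting, 1 = 21 − 4·5; that is, 5·(-4) + 21·1 = 1.
Scaling by 65 gives the particular solution (s, t) = (-260, 65).
The general solution is s = -260 + 21k, t = 65 − 5k; taking k = 13 gives the smaller pair s = 13, t = 0.
Indeed 5·13 + 21·0 = 65 + 0 = 65.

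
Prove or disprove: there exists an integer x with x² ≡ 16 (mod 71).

Take x = 4. Then 4² = 16, and since 0 ≤ 16 < 71 this is already reduced: 4² ≡ 16 (mod 71).

x = 4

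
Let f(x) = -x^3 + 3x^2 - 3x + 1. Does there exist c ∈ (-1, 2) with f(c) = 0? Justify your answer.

Yes, f has a root in the interval.

f(-1) = 8 and f(2) = -1, which have opposite signs.
f is continuous everywhere (it is a polynomial), in particular on [-1, 2].
By the Intermediate Value Theorem f must vanish at some point of (-1, 2).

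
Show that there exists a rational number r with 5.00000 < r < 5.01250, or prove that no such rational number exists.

Multiplying by 81: 81·5.00000 = 405.00000 and 81·5.01250 = 406.01250, so the integer 406 lies strictly between them.
Hence 406/81 is a rational number with 5.00000 < 406/81 < 5.01250.

r = 406/81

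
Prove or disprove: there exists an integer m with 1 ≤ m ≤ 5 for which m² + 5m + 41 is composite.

At m = 3: 3² + 5·3 + 41 = 65 = 5·13, which is composite.

m = 3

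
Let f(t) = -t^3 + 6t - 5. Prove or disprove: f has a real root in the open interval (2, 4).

f(2) = -1 and f(4) = -45, both negative, so a sign-change argument is unavailable; we show f keeps this sign on the whole interval.
Substitute t = 2 + u, where 0 < u < 2 on the interval. Expanding, f(2 + u) = -u^3 - 6u^2 - 6u - 1.
All 4 nonzero coefficients of this polynomial in u are negative; hence for u > 0 the value is a sum of negative terms (the constant -1 among them).
So f is strictly negative on (2, 4); no root exists in the interval.

f has no root in that interval.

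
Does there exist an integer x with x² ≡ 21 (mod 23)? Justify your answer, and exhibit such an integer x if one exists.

No, no such integer exists.

23 is prime, so by Euler's criterion 21 is a square mod 23 iff 21^((23−1)/2) = 21^11 ≡ 1 (mod 23).
Repeated squaring mod 23: 21^2 = 441 ≡ 4; 21^4 ≡ 4² = 16 ≡ 16; 21^8 ≡ 16² = 256 ≡ 3.
Since 11 = 8 + 2 + 1, 21^11 ≡ 3 · 4 · 21; multiplying out mod 23: 3·4 = 12 ≡ 12, then 12·21 = 252 ≡ 22. Thus 21^11 ≡ 22 ≡ −1 (mod 23).
The value −1 means 21 is a non-residue modulo 23, so x² ≡ 21 (mod 23) is impossible.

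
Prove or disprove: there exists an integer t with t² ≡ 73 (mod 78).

There is no such integer.

Work modulo the divisor 13 of 78. If t² ≡ 73 (mod 78) then t² ≡ 8 (mod 13).
Squares mod 13 repeat after t = 6 (as (−t)² = t²); for t = 0..6 they are 0, 1, 4, 9, 3, 12, 10.
The set of squares mod 13 is therefore {0, 1, 3, 4, 9, 10, 12}, which does not contain 8.
Hence no integer t has t² ≡ 73 (mod 78).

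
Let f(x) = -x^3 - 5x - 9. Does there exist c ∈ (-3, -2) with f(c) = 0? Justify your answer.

Evaluate at the endpoints: f(-3) = 33, f(-2) = 9 — same sign (positive).
The derivative f'(x) = -3x^2 - 5 is a quadratic with discriminant 0² − 4·(-3)·(-5) = -60 < 0; it never vanishes, so it is always negative (sign of the leading coefficient).
Hence f is strictly decreasing on ℝ, and in particular on [-3, -2]. A strictly monotone function with same-sign endpoint values stays positive on the whole interval, so f has no zero in (-3, -2).

No such root exists.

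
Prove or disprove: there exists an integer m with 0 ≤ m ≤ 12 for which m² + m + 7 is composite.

m = 7

At m = 7: 7² + 7 + 7 = 63 = 3·21, which is composite.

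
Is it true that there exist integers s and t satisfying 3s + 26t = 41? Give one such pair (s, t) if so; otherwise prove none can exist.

s = 5, t = 1

Since gcd(3, 26) = 1, every integer is an integer combination of 3 and 26.
Dividing repeatedly: 26 = 8·3 + 2, 3 = 1·2 + 1, 2 = 2·1 + 0.
Back-substituting, 1 = 3 − 1·2 = 3 − (26 − 8·3) = −26 + 9·3; that is, 3·9 + 26·(-1) = 1.
Scaling by 41 gives the particular solution (s, t) = (369, -41).
Subtracting 14·26 from s and adding 14·3 to t gives the tidier solution (5, 1).
Indeed 3·5 + 26·1 = 15 + 26 = 41.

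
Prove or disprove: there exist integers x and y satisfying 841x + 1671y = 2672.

Since gcd(841, 1671) = 1, every integer is an integer combination of 841 and 1671.
Euclidean algorithm: 1671 = 1·841 + 830, 841 = 1·830 + 11, 830 = 75·11 + 5, 11 = 2·5 + 1, 5 = 5·1 + 0.
Back-substituting, 1 = 11 − 2·5 = 11 − 2·(830 − 75·11) = −2·830 + 151·11 = −2·830 + 151·(841 − 1·830) = 151·841 − 153·830 = 151·841 − 153·(1671 − 1·841) = −153·1671 + 304·841; that is, 841·304 + 1671·(-153) = 1.
Times 2672: 841·812288 + 1671·(-408816) = 2672, so (812288, -408816) solves it.
Subtracting 486·1671 from x and adding 486·841 to y gives the tidier solution (182, -90).
Check: 841·182 + 1671·(-90) = 153062 − 150390 = 2672. ✓

x = 182, y = -90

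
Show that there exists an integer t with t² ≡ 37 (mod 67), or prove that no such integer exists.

Take t = 38. Then 38² = 1444 = 21·67 + 37, so 38² ≡ 37 (mod 67).

t = 38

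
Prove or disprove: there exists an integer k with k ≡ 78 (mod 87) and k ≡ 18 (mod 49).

The moduli 87 and 49 are coprime, so by the Chinese Remainder Theorem a unique solution modulo 4263 exists.
Write k = 78 + 87t and require 78 + 87t ≡ 18 (mod 49), i.e. 87t ≡ 38 (mod 49).
87 ≡ 38 (mod 49), so this reads 38t ≡ 38 (mod 49). Invert 38 mod 49 by the Euclidean algorithm: 49 = 1·38 + 11, 38 = 3·11 + 5, 11 = 2·5 + 1, 5 = 5·1 + 0; back-substituting, 1 = 11 − 2·5 = 11 − 2·(38 − 3·11) = −2·38 + 7·11 = −2·38 + 7·(49 − 1·38) = 7·49 − 9·38. Hence 38·(-9) ≡ 1, so 38⁻¹ ≡ -9 ≡ 40 (mod 49).
Multiplying by 40: t ≡ 40·38 = 1520 ≡ 1 (mod 49).
Taking t = 1 gives k = 78 + 87·1 = 165.
Verify: 165 = 1·87 + 78 and 165 = 3·49 + 18. ✓

k = 165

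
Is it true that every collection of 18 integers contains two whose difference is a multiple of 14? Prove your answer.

Partition the integers by their residue mod 14; there are 14 classes.
With 18 integers and only 14 classes, the pigeonhole principle forces two of them, say a and b, into the same class.
Their difference a − b is then a multiple of 14.

True.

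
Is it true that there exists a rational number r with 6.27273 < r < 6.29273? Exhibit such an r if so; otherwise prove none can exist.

Look for a denominator N such that an integer falls strictly between N·6.27273 and N·6.29273. N = 7 works: 7·6.27273 = 43.90911 < 44 < 44.04911 = 7·6.29273.
Dividing back, 6.27273 < 44/7 < 6.29273, and 44/7 is rational.

r = 44/7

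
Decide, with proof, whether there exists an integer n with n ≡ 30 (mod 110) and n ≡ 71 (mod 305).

There is no such integer.

gcd(110, 305) = 5. If n ≡ 30 (mod 110) and n ≡ 71 (mod 305), then n ≡ 30 (mod 5) and n ≡ 71 (mod 5).
But 30 mod 5 = 0 while 71 mod 5 = 1, a contradiction.
So no integer satisfies both congruences.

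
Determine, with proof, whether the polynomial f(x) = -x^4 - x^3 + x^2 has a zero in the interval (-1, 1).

f(-1) = 1 and f(1) = -1, which have opposite signs.
As a polynomial, f is continuous on every closed interval.
By the Intermediate Value Theorem f must vanish at some point of (-1, 1).

Such a root exists.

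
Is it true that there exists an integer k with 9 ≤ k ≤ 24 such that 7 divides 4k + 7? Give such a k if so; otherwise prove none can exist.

Scanning upward from k = 9 gives 43, 47, 51, 55, 59, none divisible by 7. At k = 14 we get 4·14 + 7 = 63, and 63 = 7·9.

k = 14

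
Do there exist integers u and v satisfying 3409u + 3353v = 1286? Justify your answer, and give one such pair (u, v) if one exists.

Any value of 3409u + 3353v is a multiple of gcd(3409, 3353) = 7.
But 1286 is not a multiple of 7 (it leaves remainder 5).
Therefore 3409u + 3353v = 1286 has no solution in integers.

No such integers exist.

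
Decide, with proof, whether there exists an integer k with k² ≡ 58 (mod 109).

No, no such integer exists.

109 is prime, so by Euler's criterion 58 is a square mod 109 iff 58^((109−1)/2) = 58^54 ≡ 1 (mod 109).
Repeated squaring mod 109: 58^2 = 3364 ≡ 94; 58^4 ≡ 94² = 8836 ≡ 7; 58^8 ≡ 7² = 49 ≡ 49; 58^16 ≡ 49² = 2401 ≡ 3; 58^32 ≡ 3² = 9 ≡ 9.
Since 54 = 32 + 16 + 4 + 2, 58^54 ≡ 9 · 3 · 7 · 94; multiplying out mod 109: 9·3 = 27 ≡ 27, then 27·7 = 189 ≡ 80, then 80·94 = 7520 ≡ 108. Thus 58^54 ≡ 108 ≡ −1 (mod 109).
The value −1 means 58 is a non-residue modulo 109, so k² ≡ 58 (mod 109) is impossible.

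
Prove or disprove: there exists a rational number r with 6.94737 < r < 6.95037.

r = 139/20

Multiplying by 20: 20·6.94737 = 138.94740 and 20·6.95037 = 139.00740, so the integer 139 lies strictly between them.
Dividing back, 6.94737 < 139/20 < 6.95037, and 139/20 is rational.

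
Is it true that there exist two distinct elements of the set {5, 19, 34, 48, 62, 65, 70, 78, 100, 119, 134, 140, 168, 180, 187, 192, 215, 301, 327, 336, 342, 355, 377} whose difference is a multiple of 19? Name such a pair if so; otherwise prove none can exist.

5 and 62 are such a pair.

5 mod 19 = 5 and 62 mod 19 = 5, so 62 − 5 = 57 = 3·19.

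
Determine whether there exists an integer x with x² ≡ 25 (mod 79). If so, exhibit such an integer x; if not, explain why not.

x = 74

x = 74 works: 74² = 5476, and 5476 − 25 = 5451 = 69·79.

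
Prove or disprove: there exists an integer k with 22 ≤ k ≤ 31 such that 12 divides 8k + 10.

At k = 22, 8·22 + 10 = 186 ≡ 6 (mod 12), and each step in k adds 8, giving residues 6, 2, 10, 6, 2, 10, 6, 2, 10, 6 for k = 22, 23, …, 31.
None is 0, so 12 never divides 8k + 10 on this range.

No such integer k in that range exists.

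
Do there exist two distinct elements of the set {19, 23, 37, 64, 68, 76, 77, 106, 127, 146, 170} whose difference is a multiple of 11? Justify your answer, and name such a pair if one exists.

There is no such pair.

Residues mod 11: 19↦8, 23↦1, 37↦4, 64↦9, 68↦2, 76↦10, 77↦0, 106↦7, 127↦6, 146↦3, 170↦5.
No residue repeats among the 11 elements, so no pair has difference ≡ 0 (mod 11).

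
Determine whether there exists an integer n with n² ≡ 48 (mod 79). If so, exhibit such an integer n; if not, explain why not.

Apply Euler's criterion with the prime 79: 48 is a quadratic residue iff 48^39 ≡ 1 (mod 79), and a non-residue iff it is ≡ −1.
Repeated squaring mod 79: 48^2 = 2304 ≡ 13; 48^4 ≡ 13² = 169 ≡ 11; 48^8 ≡ 11² = 121 ≡ 42; 48^16 ≡ 42² = 1764 ≡ 26; 48^32 ≡ 26² = 676 ≡ 44.
Since 39 = 32 + 4 + 2 + 1, 48^39 ≡ 44 · 11 · 13 · 48; multiplying out mod 79: 44·11 = 484 ≡ 10, then 10·13 = 130 ≡ 51, then 51·48 = 2448 ≡ 78. Thus 48^39 ≡ 78 ≡ −1 (mod 79).
The value −1 means 48 is a non-residue modulo 79, so n² ≡ 48 (mod 79) is impossible.

No such integer exists.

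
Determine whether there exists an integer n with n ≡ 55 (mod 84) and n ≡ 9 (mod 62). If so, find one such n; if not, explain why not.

n = 1063

Here gcd(84, 62) = 2, and both 55 and 9 leave remainder 1 mod 2, so the system is consistent.
Put n = 55 + 84t, so we need 84t ≡ 16 (mod 62), equivalently (divide by 2) 42t ≡ 8 (mod 31).
42 ≡ 11 (mod 31), so this reads 11t ≡ 8 (mod 31). Note 11·17 = 187 ≡ 1 (mod 31) (as 187 − 1 = 6·31), so 11⁻¹ ≡ 17.
Therefore t ≡ 17·8 = 136 ≡ 12 (mod 31).
Then n = 55 + 84·12 = 1063.
Indeed 1063 ≡ 55 (mod 84) and 1063 ≡ 9 (mod 62).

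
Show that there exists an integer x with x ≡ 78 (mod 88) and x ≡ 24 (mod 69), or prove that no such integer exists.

x = 4302

gcd(88, 69) = 1, so the Chinese Remainder Theorem guarantees exactly one residue class mod 6072 satisfying both.
Write x = 78 + 88t and require 78 + 88t ≡ 24 (mod 69), i.e. 88t ≡ 15 (mod 69).
88 ≡ 19 (mod 69), so this reads 19t ≡ 15 (mod 69). To invert 19 modulo 69: 69 = 3·19 + 12, 19 = 1·12 + 7, 12 = 1·7 + 5, 7 = 1·5 + 2, 5 = 2·2 + 1, 2 = 2·1 + 0, and unwinding, 1 = 5 − 2·2 = 5 − 2·(7 − 1·5) = −2·7 + 3·5 = −2·7 + 3·(12 − 1·7) = 3·12 − 5·7 = 3·12 − 5·(19 − 1·12) = −5·19 + 8·12 = −5·19 + 8·(69 − 3·19) = 8·69 − 29·19. Thus 19⁻¹ ≡ -29 ≡ 40 (mod 69).
Multiplying by 40: t ≡ 40·15 = 600 ≡ 48 (mod 69).
With t = 48: x = 78 + 88·48 = 4302.
Check: 4302 mod 88 = 78, 4302 mod 69 = 24. ✓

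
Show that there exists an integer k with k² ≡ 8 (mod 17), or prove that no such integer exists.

k = 5 works: 5² = 25, and 25 − 8 = 17 = 1·17.

k = 5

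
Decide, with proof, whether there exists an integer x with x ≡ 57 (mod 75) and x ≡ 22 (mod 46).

x = 1632

The moduli 75 and 46 are coprime, so by the Chinese Remainder Theorem a unique solution modulo 3450 exists.
Write x = 57 + 75t and require 57 + 75t ≡ 22 (mod 46), i.e. 75t ≡ 11 (mod 46).
75 ≡ 29 (mod 46), so this reads 29t ≡ 11 (mod 46). To invert 29 modulo 46: 46 = 1·29 + 17, 29 = 1·17 + 12, 17 = 1·12 + 5, 12 = 2·5 + 2, 5 = 2·2 + 1, 2 = 2·1 + 0, and unwinding, 1 = 5 − 2·2 = 5 − 2·(12 − 2·5) = −2·12 + 5·5 = −2·12 + 5·(17 − 1·12) = 5·17 − 7·12 = 5·17 − 7·(29 − 1·17) = −7·29 + 12·17 = −7·29 + 12·(46 − 1·29) = 12·46 − 19·29. Thus 29⁻¹ ≡ -19 ≡ 27 (mod 46).
Therefore t ≡ 27·11 = 297 ≡ 21 (mod 46).
With t = 21: x = 57 + 75·21 = 1632.
Check: 1632 mod 75 = 57, 1632 mod 46 = 22. ✓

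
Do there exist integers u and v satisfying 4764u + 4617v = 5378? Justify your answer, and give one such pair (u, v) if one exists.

gcd(4764, 4617) = 3, so every integer of the form 4764u + 4617v is a multiple of 3.
However 5378 leaves remainder 2 on division by 3.
So the equation is unsolvable over ℤ.

No, no such integers exist.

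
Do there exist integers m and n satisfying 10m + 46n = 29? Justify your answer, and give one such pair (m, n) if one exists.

No such integers exist.

Any value of 10m + 46n is a multiple of gcd(10, 46) = 2.
But 29 = 2·14 + 1, so 2 ∤ 29.
So the equation is unsolvable over ℤ.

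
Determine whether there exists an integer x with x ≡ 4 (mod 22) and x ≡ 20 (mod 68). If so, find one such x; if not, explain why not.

The moduli are not coprime: gcd(22, 68) = 2. Compatibility requires 2 ∣ (20 − 4) = 16, which holds, so solutions exist.
Write x = 4 + 22t. Then 22t ≡ 20 − 4 ≡ 16 (mod 68); dividing through by 2 gives 11t ≡ 8 (mod 34).
Since 11·31 = 341 = 10·34 + 1, the inverse of 11 mod 34 is 31.
Therefore t ≡ 31·8 = 248 ≡ 10 (mod 34).
Then x = 4 + 22·10 = 224.
Check: 224 mod 22 = 4, 224 mod 68 = 20. ✓

x = 224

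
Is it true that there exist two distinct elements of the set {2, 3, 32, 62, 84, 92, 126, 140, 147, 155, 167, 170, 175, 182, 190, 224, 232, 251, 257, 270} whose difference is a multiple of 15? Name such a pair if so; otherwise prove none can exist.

Reduce each element mod 15: 2↦2, 3↦3, 32↦2, 62↦2, 84↦9, 92↦2, 126↦6, 140↦5, 147↦12, 155↦5, 167↦2, 170↦5, 175↦10, 182↦2, 190↦10, 224↦14, 232↦7, 251↦11, 257↦2, 270↦0. The residue 2 repeats (at 2 and 32), and 32 − 2 = 30 = 2·15.

The pair (2, 32) works.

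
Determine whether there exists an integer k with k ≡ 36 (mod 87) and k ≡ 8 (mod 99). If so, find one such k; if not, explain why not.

Both moduli are multiples of 3 = gcd(87, 99), so any solution would satisfy k ≡ 36 and k ≡ 8 modulo 3 simultaneously.
But 36 mod 3 = 0 while 8 mod 3 = 2, a contradiction.
So no integer satisfies both congruences.

No such integer exists.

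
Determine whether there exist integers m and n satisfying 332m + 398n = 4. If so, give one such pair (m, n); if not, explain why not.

Since gcd(332, 398) = 2 and 4 = 2·2, Bézout's identity guarantees a solution.
Dividing through by 2 reduces the equation to 166m + 199n = 2.
Dividing repeatedly: 199 = 1·166 + 33, 166 = 5·33 + 1, 33 = 33·1 + 0.
Working back up the chain: 1 = 166 − 5·33 = 166 − 5·(199 − 1·166) = −5·199 + 6·166. So 166·6 + 199·(-5) = 1.
Multiplying through by 2: m = 6·2 = 12, n = (-5)·2 = -10 is a solution.
Indeed 332·12 + 398·(-10) = 3984 − 3980 = 4.

m = 12, n = -10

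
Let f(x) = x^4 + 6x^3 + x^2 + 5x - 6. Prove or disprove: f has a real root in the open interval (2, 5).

No.

f(2) = 72 and f(5) = 1419, both positive, so a sign-change argument is unavailable; we show f keeps this sign on the whole interval.
Substitute x = 2 + u, where 0 < u < 3 on the interval. Expanding, f(2 + u) = u^4 + 14u^3 + 61u^2 + 113u + 72.
All 5 nonzero coefficients of this polynomial in u are positive; hence for u > 0 the value is a sum of positive terms (the constant 72 among them).
So f is strictly positive on (2, 5); no root exists in the interval.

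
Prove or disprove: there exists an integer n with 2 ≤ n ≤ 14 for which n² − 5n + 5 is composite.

n = 10

At n = 10: 10² − 5·10 + 5 = 55 = 5·11, which is composite.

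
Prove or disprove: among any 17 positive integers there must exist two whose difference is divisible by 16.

Partition the integers by their residue mod 16; there are 16 classes.
Since 17 > 16, two of the 17 integers must share a residue class by the pigeonhole principle; call them a and b.
Equal remainders mean a − b ≡ 0 (mod 16), so 16 divides their difference.

Yes.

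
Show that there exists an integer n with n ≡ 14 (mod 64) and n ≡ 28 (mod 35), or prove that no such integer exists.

gcd(64, 35) = 1, so the Chinese Remainder Theorem guarantees exactly one residue class mod 2240 satisfying both.
Any solution of the first congruence is n = 14 + 64t; substituting into the second, 64t ≡ 28 − 14 ≡ 14 (mod 35).
64 ≡ 29 (mod 35), so this reads 29t ≡ 14 (mod 35). To invert 29 modulo 35: 35 = 1·29 + 6, 29 = 4·6 + 5, 6 = 1·5 + 1, 5 = 5·1 + 0, and unwinding, 1 = 6 − 1·5 = 6 − (29 − 4·6) = −29 + 5·6 = −29 + 5·(35 − 1·29) = 5·35 − 6·29. Thus 29⁻¹ ≡ -6 ≡ 29 (mod 35).
Therefore t ≡ 29·14 = 406 ≡ 21 (mod 35).
With t = 21: n = 14 + 64·21 = 1358.
Verify: 1358 = 21·64 + 14 and 1358 = 38·35 + 28. ✓

n = 1358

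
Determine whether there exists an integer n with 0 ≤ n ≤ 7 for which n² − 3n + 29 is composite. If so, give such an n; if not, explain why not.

At n = 7: 7² − 3·7 + 29 = 57 = 3·19, which is composite.

n = 7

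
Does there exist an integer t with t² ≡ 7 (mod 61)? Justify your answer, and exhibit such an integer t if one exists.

61 is prime, so by Euler's criterion 7 is a square mod 61 iff 7^((61−1)/2) = 7^30 ≡ 1 (mod 61).
Repeated squaring mod 61: 7^2 = 49 ≡ 49; 7^4 ≡ 49² = 2401 ≡ 22; 7^8 ≡ 22² = 484 ≡ 57; 7^16 ≡ 57² = 3249 ≡ 16.
Since 30 = 16 + 8 + 4 + 2, 7^30 ≡ 16 · 57 · 22 · 49; multiplying out mod 61: 16·57 = 912 ≡ 58, then 58·22 = 1276 ≡ 56, then 56·49 = 2744 ≡ 60. Thus 7^30 ≡ 60 ≡ −1 (mod 61).
By Euler's criterion 7 is a quadratic non-residue mod 61: no t satisfies t² ≡ 7 (mod 61).

There is no such integer.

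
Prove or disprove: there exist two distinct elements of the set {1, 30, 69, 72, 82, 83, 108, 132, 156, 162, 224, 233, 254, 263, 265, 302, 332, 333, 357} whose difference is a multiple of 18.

30 mod 18 = 12 and 156 mod 18 = 12, so 156 − 30 = 126 = 7·18.

The pair (30, 156) works.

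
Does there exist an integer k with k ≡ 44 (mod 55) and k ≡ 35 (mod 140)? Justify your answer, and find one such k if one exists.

Reduce both congruences modulo 5, which divides 55 and 140: they say k ≡ 44 (mod 5) and k ≡ 35 (mod 5).
These are incompatible: 44 − 35 = 9 is not divisible by 5.
Hence the system has no solution.

There is no such integer.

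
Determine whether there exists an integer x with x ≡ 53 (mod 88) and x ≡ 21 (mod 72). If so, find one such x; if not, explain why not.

Here gcd(88, 72) = 8, and both 53 and 21 leave remainder 5 mod 8, so the system is consistent.
Step through x = 53, 53 + 88, 53 + 2·88, …: the values 53, 141, 229, 317, 405, 493, 581, 669 reduce mod 72 to 53, 69, 13, 29, 45, 61, 5, 21. The value 669 hits 21.
Indeed 669 ≡ 53 (mod 88) and 669 ≡ 21 (mod 72).

x = 669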